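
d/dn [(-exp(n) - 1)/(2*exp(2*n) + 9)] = (4*(exp(n) + 1)*exp(n) - 2*exp(2*n) - 9)*exp(n)/(2*exp(2*n) + 9)^2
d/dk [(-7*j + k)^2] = -14*j + 2*k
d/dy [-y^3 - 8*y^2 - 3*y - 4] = -3*y^2 - 16*y - 3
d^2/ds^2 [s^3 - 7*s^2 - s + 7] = 6*s - 14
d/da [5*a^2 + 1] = 10*a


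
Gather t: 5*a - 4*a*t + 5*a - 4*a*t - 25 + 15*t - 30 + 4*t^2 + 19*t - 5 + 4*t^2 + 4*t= 10*a + 8*t^2 + t*(38 - 8*a) - 60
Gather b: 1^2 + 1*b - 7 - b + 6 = 0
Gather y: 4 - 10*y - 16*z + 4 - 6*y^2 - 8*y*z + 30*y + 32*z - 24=-6*y^2 + y*(20 - 8*z) + 16*z - 16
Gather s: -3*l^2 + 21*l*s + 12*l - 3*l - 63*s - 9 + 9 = -3*l^2 + 9*l + s*(21*l - 63)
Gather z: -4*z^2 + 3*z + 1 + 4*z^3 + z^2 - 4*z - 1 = 4*z^3 - 3*z^2 - z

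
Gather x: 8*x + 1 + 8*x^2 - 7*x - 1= 8*x^2 + x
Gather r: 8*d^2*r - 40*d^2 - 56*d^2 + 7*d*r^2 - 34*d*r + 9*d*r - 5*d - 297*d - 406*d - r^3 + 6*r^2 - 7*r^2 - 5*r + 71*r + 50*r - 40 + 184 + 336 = -96*d^2 - 708*d - r^3 + r^2*(7*d - 1) + r*(8*d^2 - 25*d + 116) + 480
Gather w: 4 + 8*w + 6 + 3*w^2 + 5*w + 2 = 3*w^2 + 13*w + 12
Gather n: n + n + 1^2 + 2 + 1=2*n + 4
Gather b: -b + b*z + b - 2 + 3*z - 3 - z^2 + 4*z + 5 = b*z - z^2 + 7*z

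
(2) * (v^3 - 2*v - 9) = 2*v^3 - 4*v - 18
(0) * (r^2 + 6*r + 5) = 0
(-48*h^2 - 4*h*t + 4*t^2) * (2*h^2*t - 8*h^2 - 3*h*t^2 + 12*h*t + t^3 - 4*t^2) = -96*h^4*t + 384*h^4 + 136*h^3*t^2 - 544*h^3*t - 28*h^2*t^3 + 112*h^2*t^2 - 16*h*t^4 + 64*h*t^3 + 4*t^5 - 16*t^4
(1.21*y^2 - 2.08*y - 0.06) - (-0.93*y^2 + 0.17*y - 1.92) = 2.14*y^2 - 2.25*y + 1.86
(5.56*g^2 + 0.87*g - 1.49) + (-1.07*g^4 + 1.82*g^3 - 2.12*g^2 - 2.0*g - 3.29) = -1.07*g^4 + 1.82*g^3 + 3.44*g^2 - 1.13*g - 4.78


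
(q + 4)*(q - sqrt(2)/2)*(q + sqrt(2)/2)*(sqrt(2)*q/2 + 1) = sqrt(2)*q^4/2 + q^3 + 2*sqrt(2)*q^3 - sqrt(2)*q^2/4 + 4*q^2 - sqrt(2)*q - q/2 - 2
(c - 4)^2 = c^2 - 8*c + 16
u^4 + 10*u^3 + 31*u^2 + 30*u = u*(u + 2)*(u + 3)*(u + 5)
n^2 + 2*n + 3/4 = (n + 1/2)*(n + 3/2)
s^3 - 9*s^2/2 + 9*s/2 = s*(s - 3)*(s - 3/2)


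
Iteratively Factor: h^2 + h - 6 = (h + 3)*(h - 2)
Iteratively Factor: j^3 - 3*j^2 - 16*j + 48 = (j + 4)*(j^2 - 7*j + 12) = (j - 4)*(j + 4)*(j - 3)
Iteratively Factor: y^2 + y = (y + 1)*(y)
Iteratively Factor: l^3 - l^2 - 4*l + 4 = (l + 2)*(l^2 - 3*l + 2) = (l - 2)*(l + 2)*(l - 1)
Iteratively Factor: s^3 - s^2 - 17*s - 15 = (s - 5)*(s^2 + 4*s + 3) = (s - 5)*(s + 1)*(s + 3)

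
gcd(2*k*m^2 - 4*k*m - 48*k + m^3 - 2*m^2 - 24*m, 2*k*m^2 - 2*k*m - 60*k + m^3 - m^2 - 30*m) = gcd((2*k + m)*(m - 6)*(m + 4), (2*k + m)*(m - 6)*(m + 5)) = 2*k*m - 12*k + m^2 - 6*m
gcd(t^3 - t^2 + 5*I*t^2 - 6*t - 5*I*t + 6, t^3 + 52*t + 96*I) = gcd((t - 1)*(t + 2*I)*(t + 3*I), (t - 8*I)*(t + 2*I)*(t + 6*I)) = t + 2*I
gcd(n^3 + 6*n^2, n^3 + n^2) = n^2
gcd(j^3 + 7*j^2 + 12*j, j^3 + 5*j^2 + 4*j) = j^2 + 4*j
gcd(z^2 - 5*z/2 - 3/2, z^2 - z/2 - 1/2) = z + 1/2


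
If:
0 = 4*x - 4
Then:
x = 1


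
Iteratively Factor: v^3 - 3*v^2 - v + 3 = (v - 3)*(v^2 - 1) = (v - 3)*(v + 1)*(v - 1)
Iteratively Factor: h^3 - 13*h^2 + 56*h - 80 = (h - 4)*(h^2 - 9*h + 20) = (h - 5)*(h - 4)*(h - 4)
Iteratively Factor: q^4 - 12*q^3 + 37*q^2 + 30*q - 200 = (q - 5)*(q^3 - 7*q^2 + 2*q + 40) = (q - 5)^2*(q^2 - 2*q - 8) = (q - 5)^2*(q + 2)*(q - 4)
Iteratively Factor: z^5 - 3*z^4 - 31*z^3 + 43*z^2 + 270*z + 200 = (z - 5)*(z^4 + 2*z^3 - 21*z^2 - 62*z - 40) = (z - 5)*(z + 1)*(z^3 + z^2 - 22*z - 40) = (z - 5)*(z + 1)*(z + 2)*(z^2 - z - 20) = (z - 5)*(z + 1)*(z + 2)*(z + 4)*(z - 5)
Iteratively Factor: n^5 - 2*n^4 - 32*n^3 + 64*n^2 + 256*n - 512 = (n - 4)*(n^4 + 2*n^3 - 24*n^2 - 32*n + 128) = (n - 4)*(n + 4)*(n^3 - 2*n^2 - 16*n + 32) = (n - 4)*(n - 2)*(n + 4)*(n^2 - 16) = (n - 4)^2*(n - 2)*(n + 4)*(n + 4)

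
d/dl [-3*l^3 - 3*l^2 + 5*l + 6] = -9*l^2 - 6*l + 5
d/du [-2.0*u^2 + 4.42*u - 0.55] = 4.42 - 4.0*u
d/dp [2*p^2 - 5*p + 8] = 4*p - 5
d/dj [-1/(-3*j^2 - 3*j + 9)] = (-2*j - 1)/(3*(j^2 + j - 3)^2)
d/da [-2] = 0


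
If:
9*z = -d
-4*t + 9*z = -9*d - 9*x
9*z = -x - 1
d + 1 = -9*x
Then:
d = 4/5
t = 23/20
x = -1/5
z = -4/45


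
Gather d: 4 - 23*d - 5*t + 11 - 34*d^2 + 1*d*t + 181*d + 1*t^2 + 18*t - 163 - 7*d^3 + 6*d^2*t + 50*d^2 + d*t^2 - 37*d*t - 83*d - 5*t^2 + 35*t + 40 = -7*d^3 + d^2*(6*t + 16) + d*(t^2 - 36*t + 75) - 4*t^2 + 48*t - 108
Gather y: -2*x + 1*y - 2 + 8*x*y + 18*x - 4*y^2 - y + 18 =8*x*y + 16*x - 4*y^2 + 16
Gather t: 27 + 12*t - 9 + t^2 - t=t^2 + 11*t + 18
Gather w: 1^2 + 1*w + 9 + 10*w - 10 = 11*w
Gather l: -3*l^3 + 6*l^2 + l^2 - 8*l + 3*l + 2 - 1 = -3*l^3 + 7*l^2 - 5*l + 1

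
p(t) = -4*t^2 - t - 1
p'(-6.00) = 47.00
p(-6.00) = -139.00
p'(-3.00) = 23.00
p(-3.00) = -34.00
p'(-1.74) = 12.92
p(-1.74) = -11.37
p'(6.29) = -51.32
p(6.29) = -165.55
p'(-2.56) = 19.48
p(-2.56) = -24.65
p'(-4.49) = 34.92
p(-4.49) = -77.15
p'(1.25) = -11.00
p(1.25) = -8.50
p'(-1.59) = 11.72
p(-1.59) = -9.52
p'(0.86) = -7.88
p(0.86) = -4.82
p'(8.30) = -67.40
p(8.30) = -284.86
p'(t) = -8*t - 1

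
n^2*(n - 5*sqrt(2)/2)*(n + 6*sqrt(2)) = n^4 + 7*sqrt(2)*n^3/2 - 30*n^2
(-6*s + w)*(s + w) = -6*s^2 - 5*s*w + w^2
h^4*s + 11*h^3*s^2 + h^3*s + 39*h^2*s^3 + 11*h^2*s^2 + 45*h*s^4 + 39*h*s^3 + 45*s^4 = (h + 3*s)^2*(h + 5*s)*(h*s + s)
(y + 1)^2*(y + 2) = y^3 + 4*y^2 + 5*y + 2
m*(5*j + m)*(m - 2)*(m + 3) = 5*j*m^3 + 5*j*m^2 - 30*j*m + m^4 + m^3 - 6*m^2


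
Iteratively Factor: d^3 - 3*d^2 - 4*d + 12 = (d + 2)*(d^2 - 5*d + 6) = (d - 2)*(d + 2)*(d - 3)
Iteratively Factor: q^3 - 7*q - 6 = (q - 3)*(q^2 + 3*q + 2) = (q - 3)*(q + 2)*(q + 1)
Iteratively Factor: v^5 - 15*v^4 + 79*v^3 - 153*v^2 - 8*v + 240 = (v - 3)*(v^4 - 12*v^3 + 43*v^2 - 24*v - 80) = (v - 5)*(v - 3)*(v^3 - 7*v^2 + 8*v + 16) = (v - 5)*(v - 4)*(v - 3)*(v^2 - 3*v - 4) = (v - 5)*(v - 4)*(v - 3)*(v + 1)*(v - 4)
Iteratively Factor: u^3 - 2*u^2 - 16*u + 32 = (u + 4)*(u^2 - 6*u + 8) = (u - 2)*(u + 4)*(u - 4)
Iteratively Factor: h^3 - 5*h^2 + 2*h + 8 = (h + 1)*(h^2 - 6*h + 8) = (h - 4)*(h + 1)*(h - 2)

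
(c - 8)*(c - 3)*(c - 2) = c^3 - 13*c^2 + 46*c - 48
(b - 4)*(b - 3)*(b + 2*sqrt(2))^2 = b^4 - 7*b^3 + 4*sqrt(2)*b^3 - 28*sqrt(2)*b^2 + 20*b^2 - 56*b + 48*sqrt(2)*b + 96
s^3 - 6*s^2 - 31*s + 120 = (s - 8)*(s - 3)*(s + 5)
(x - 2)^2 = x^2 - 4*x + 4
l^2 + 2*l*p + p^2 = (l + p)^2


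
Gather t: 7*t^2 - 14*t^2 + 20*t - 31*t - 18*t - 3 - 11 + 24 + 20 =-7*t^2 - 29*t + 30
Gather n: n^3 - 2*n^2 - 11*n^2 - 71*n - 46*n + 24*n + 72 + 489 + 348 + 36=n^3 - 13*n^2 - 93*n + 945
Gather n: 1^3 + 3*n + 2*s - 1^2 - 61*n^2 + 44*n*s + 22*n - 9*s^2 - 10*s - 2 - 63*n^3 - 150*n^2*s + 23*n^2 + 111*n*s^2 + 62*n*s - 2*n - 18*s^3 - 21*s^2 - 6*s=-63*n^3 + n^2*(-150*s - 38) + n*(111*s^2 + 106*s + 23) - 18*s^3 - 30*s^2 - 14*s - 2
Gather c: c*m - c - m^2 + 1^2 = c*(m - 1) - m^2 + 1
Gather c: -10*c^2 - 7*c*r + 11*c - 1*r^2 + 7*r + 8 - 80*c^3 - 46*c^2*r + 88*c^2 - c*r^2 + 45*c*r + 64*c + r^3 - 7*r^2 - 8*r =-80*c^3 + c^2*(78 - 46*r) + c*(-r^2 + 38*r + 75) + r^3 - 8*r^2 - r + 8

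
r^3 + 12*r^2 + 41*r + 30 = (r + 1)*(r + 5)*(r + 6)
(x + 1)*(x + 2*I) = x^2 + x + 2*I*x + 2*I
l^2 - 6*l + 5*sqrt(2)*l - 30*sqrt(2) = (l - 6)*(l + 5*sqrt(2))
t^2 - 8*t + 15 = (t - 5)*(t - 3)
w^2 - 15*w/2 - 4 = (w - 8)*(w + 1/2)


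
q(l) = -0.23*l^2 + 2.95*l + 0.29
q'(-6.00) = 5.71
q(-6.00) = -25.69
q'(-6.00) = 5.71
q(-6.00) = -25.69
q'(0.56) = 2.69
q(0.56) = 1.87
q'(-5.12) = 5.31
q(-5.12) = -20.84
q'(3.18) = 1.49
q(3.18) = 7.35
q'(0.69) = 2.63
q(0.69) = 2.22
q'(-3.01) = 4.33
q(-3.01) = -10.67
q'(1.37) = 2.32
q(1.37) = 3.90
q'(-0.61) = 3.23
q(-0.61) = -1.60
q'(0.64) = 2.66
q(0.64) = 2.08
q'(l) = 2.95 - 0.46*l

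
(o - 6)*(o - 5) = o^2 - 11*o + 30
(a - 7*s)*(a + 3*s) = a^2 - 4*a*s - 21*s^2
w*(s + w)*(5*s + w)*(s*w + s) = 5*s^3*w^2 + 5*s^3*w + 6*s^2*w^3 + 6*s^2*w^2 + s*w^4 + s*w^3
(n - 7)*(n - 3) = n^2 - 10*n + 21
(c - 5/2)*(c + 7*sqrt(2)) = c^2 - 5*c/2 + 7*sqrt(2)*c - 35*sqrt(2)/2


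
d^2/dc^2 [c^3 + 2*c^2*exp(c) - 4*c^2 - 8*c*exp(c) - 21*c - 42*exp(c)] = 2*c^2*exp(c) + 6*c - 54*exp(c) - 8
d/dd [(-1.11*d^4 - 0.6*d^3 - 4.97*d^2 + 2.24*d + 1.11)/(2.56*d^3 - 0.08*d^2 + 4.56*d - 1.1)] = (-2.8416*d^6 + 0.1776*d^5 - 2.4136*d^4 - 12.0568*d^3 - 29.0288*d^2 + 11.1116*d - 7.5256)/(6.5536*d^6 - 0.4096*d^5 + 23.3536*d^4 - 6.3616*d^3 + 20.9696*d^2 - 10.032*d + 1.21)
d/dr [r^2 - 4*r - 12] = 2*r - 4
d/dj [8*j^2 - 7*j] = 16*j - 7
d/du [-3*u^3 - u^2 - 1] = u*(-9*u - 2)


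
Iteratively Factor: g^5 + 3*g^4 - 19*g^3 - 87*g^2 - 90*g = (g - 5)*(g^4 + 8*g^3 + 21*g^2 + 18*g) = (g - 5)*(g + 2)*(g^3 + 6*g^2 + 9*g) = g*(g - 5)*(g + 2)*(g^2 + 6*g + 9) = g*(g - 5)*(g + 2)*(g + 3)*(g + 3)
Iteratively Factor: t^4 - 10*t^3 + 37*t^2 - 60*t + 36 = (t - 3)*(t^3 - 7*t^2 + 16*t - 12) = (t - 3)*(t - 2)*(t^2 - 5*t + 6) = (t - 3)^2*(t - 2)*(t - 2)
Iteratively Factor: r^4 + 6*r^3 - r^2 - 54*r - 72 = (r + 3)*(r^3 + 3*r^2 - 10*r - 24) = (r + 3)*(r + 4)*(r^2 - r - 6) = (r + 2)*(r + 3)*(r + 4)*(r - 3)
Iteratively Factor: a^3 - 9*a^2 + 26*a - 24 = (a - 3)*(a^2 - 6*a + 8) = (a - 3)*(a - 2)*(a - 4)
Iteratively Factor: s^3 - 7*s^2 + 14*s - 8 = (s - 2)*(s^2 - 5*s + 4) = (s - 2)*(s - 1)*(s - 4)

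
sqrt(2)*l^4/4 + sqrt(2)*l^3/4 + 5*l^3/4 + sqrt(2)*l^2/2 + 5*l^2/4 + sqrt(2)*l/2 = l*(l/2 + sqrt(2))*(l + 1)*(sqrt(2)*l/2 + 1/2)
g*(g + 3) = g^2 + 3*g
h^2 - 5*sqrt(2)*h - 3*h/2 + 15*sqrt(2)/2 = (h - 3/2)*(h - 5*sqrt(2))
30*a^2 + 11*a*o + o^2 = (5*a + o)*(6*a + o)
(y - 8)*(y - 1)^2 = y^3 - 10*y^2 + 17*y - 8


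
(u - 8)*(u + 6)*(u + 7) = u^3 + 5*u^2 - 62*u - 336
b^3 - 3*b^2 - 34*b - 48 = (b - 8)*(b + 2)*(b + 3)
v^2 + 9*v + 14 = (v + 2)*(v + 7)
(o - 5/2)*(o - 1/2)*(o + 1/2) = o^3 - 5*o^2/2 - o/4 + 5/8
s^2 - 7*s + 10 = (s - 5)*(s - 2)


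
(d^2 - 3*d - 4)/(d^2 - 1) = (d - 4)/(d - 1)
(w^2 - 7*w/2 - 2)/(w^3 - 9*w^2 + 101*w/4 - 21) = 2*(2*w + 1)/(4*w^2 - 20*w + 21)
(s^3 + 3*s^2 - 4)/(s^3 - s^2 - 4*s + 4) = (s + 2)/(s - 2)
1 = 1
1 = 1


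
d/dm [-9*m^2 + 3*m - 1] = 3 - 18*m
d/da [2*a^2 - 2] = 4*a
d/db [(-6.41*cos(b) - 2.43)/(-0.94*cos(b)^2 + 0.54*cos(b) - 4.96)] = (6.0254*cos(b)^2 + 4.5684*cos(b) - 33.1058)*sin(b)/(0.8836*cos(b)^4 - 1.0152*cos(b)^3 + 9.6164*cos(b)^2 - 5.3568*cos(b) + 24.6016)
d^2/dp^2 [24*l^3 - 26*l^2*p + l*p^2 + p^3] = 2*l + 6*p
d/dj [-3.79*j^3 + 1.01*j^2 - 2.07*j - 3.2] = -11.37*j^2 + 2.02*j - 2.07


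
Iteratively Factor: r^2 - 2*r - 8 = (r + 2)*(r - 4)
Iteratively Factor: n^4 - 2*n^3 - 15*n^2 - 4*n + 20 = (n + 2)*(n^3 - 4*n^2 - 7*n + 10) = (n - 5)*(n + 2)*(n^2 + n - 2) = (n - 5)*(n - 1)*(n + 2)*(n + 2)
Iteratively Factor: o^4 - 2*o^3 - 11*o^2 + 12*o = (o - 1)*(o^3 - o^2 - 12*o) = (o - 1)*(o + 3)*(o^2 - 4*o) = (o - 4)*(o - 1)*(o + 3)*(o)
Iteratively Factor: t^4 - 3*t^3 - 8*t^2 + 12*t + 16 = (t + 2)*(t^3 - 5*t^2 + 2*t + 8) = (t + 1)*(t + 2)*(t^2 - 6*t + 8) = (t - 4)*(t + 1)*(t + 2)*(t - 2)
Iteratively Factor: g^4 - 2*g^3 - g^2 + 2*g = (g - 2)*(g^3 - g) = g*(g - 2)*(g^2 - 1) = g*(g - 2)*(g - 1)*(g + 1)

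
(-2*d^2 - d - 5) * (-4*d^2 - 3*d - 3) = 8*d^4 + 10*d^3 + 29*d^2 + 18*d + 15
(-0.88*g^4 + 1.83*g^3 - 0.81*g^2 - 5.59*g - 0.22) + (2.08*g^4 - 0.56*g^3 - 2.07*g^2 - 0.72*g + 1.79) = 1.2*g^4 + 1.27*g^3 - 2.88*g^2 - 6.31*g + 1.57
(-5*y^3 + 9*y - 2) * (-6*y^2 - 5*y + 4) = 30*y^5 + 25*y^4 - 74*y^3 - 33*y^2 + 46*y - 8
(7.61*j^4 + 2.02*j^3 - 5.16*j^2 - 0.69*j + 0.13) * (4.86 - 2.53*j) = -19.2533*j^5 + 31.874*j^4 + 22.872*j^3 - 23.3319*j^2 - 3.6823*j + 0.6318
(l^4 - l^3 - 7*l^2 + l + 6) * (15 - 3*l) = -3*l^5 + 18*l^4 + 6*l^3 - 108*l^2 - 3*l + 90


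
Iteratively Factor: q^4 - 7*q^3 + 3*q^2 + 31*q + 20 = (q - 5)*(q^3 - 2*q^2 - 7*q - 4) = (q - 5)*(q + 1)*(q^2 - 3*q - 4) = (q - 5)*(q - 4)*(q + 1)*(q + 1)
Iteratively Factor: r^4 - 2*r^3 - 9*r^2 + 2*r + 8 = (r + 1)*(r^3 - 3*r^2 - 6*r + 8) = (r + 1)*(r + 2)*(r^2 - 5*r + 4) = (r - 4)*(r + 1)*(r + 2)*(r - 1)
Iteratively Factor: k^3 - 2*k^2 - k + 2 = (k - 2)*(k^2 - 1) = (k - 2)*(k - 1)*(k + 1)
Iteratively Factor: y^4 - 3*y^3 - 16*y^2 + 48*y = (y - 4)*(y^3 + y^2 - 12*y) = (y - 4)*(y - 3)*(y^2 + 4*y) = y*(y - 4)*(y - 3)*(y + 4)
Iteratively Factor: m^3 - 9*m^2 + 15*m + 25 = (m - 5)*(m^2 - 4*m - 5) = (m - 5)^2*(m + 1)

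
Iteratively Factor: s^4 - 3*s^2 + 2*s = (s + 2)*(s^3 - 2*s^2 + s) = s*(s + 2)*(s^2 - 2*s + 1) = s*(s - 1)*(s + 2)*(s - 1)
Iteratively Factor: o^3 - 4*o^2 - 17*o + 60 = (o - 3)*(o^2 - o - 20) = (o - 3)*(o + 4)*(o - 5)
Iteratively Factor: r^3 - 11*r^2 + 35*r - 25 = (r - 1)*(r^2 - 10*r + 25) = (r - 5)*(r - 1)*(r - 5)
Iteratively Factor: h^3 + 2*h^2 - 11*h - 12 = (h + 1)*(h^2 + h - 12) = (h + 1)*(h + 4)*(h - 3)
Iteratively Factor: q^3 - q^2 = (q)*(q^2 - q) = q^2*(q - 1)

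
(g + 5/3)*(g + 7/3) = g^2 + 4*g + 35/9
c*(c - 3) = c^2 - 3*c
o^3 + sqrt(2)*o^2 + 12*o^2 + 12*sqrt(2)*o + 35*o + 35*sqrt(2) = (o + 5)*(o + 7)*(o + sqrt(2))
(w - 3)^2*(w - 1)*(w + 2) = w^4 - 5*w^3 + w^2 + 21*w - 18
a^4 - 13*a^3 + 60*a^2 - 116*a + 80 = (a - 5)*(a - 4)*(a - 2)^2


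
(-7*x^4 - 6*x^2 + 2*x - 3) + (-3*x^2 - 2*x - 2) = -7*x^4 - 9*x^2 - 5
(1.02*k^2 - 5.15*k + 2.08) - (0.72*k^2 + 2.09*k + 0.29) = 0.3*k^2 - 7.24*k + 1.79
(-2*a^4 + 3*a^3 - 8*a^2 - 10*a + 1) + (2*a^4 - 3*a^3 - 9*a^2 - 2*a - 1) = -17*a^2 - 12*a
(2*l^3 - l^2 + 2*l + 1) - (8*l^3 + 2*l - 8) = -6*l^3 - l^2 + 9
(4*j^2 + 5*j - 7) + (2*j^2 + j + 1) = 6*j^2 + 6*j - 6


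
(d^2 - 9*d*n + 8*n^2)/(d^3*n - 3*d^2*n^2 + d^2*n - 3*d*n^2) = (d^2 - 9*d*n + 8*n^2)/(d*n*(d^2 - 3*d*n + d - 3*n))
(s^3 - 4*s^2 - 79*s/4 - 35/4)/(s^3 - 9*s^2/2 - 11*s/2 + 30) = (2*s^2 - 13*s - 7)/(2*(s^2 - 7*s + 12))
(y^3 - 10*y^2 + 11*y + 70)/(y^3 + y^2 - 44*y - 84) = (y - 5)/(y + 6)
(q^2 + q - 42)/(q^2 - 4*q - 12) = (q + 7)/(q + 2)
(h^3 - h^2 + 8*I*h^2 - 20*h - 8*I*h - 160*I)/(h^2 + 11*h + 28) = (h^2 + h*(-5 + 8*I) - 40*I)/(h + 7)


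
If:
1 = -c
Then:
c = -1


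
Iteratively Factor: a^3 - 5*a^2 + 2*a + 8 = (a + 1)*(a^2 - 6*a + 8) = (a - 2)*(a + 1)*(a - 4)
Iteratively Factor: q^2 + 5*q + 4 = (q + 4)*(q + 1)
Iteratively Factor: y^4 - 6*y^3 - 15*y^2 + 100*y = (y)*(y^3 - 6*y^2 - 15*y + 100) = y*(y - 5)*(y^2 - y - 20) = y*(y - 5)*(y + 4)*(y - 5)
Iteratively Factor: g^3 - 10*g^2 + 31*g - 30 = (g - 2)*(g^2 - 8*g + 15) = (g - 5)*(g - 2)*(g - 3)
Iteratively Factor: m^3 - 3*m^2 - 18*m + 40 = (m - 2)*(m^2 - m - 20) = (m - 5)*(m - 2)*(m + 4)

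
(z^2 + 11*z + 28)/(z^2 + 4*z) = (z + 7)/z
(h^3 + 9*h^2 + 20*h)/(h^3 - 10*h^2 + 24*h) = (h^2 + 9*h + 20)/(h^2 - 10*h + 24)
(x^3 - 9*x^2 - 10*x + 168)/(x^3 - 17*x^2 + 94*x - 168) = (x + 4)/(x - 4)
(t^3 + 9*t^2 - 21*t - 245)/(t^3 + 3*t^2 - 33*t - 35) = (t + 7)/(t + 1)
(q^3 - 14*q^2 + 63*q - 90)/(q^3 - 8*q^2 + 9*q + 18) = (q - 5)/(q + 1)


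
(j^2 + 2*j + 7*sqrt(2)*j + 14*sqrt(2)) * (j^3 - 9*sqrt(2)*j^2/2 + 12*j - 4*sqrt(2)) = j^5 + 2*j^4 + 5*sqrt(2)*j^4/2 - 51*j^3 + 5*sqrt(2)*j^3 - 102*j^2 + 80*sqrt(2)*j^2 - 56*j + 160*sqrt(2)*j - 112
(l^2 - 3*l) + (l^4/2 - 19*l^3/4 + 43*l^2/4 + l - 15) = l^4/2 - 19*l^3/4 + 47*l^2/4 - 2*l - 15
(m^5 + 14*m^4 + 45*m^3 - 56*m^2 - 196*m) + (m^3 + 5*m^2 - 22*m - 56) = m^5 + 14*m^4 + 46*m^3 - 51*m^2 - 218*m - 56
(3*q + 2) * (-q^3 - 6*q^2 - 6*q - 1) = -3*q^4 - 20*q^3 - 30*q^2 - 15*q - 2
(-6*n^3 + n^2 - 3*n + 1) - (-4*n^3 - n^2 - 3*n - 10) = -2*n^3 + 2*n^2 + 11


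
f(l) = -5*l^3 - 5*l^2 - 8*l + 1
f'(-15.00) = -3233.00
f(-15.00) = 15871.00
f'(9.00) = -1313.00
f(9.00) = -4121.00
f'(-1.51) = -27.10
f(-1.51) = 18.89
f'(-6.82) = -637.49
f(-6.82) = 1409.07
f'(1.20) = -41.60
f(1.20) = -24.44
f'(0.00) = -8.00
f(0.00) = 1.00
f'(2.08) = -93.70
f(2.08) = -82.27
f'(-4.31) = -243.54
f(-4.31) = 342.91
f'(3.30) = -204.35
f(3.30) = -259.54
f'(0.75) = -23.94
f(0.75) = -9.92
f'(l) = -15*l^2 - 10*l - 8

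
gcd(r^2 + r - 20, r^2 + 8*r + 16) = 1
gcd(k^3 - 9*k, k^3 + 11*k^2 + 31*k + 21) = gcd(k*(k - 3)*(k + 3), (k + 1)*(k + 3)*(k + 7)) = k + 3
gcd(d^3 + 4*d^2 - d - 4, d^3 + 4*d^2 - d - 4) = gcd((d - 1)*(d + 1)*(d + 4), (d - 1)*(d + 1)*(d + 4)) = d^3 + 4*d^2 - d - 4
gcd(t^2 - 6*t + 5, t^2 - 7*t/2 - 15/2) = t - 5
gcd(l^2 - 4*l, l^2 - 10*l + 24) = l - 4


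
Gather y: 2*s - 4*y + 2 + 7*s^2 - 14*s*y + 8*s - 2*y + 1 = 7*s^2 + 10*s + y*(-14*s - 6) + 3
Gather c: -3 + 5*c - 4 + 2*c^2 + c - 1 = 2*c^2 + 6*c - 8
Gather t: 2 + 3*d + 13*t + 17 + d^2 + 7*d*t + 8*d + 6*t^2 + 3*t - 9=d^2 + 11*d + 6*t^2 + t*(7*d + 16) + 10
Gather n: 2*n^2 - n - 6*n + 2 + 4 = 2*n^2 - 7*n + 6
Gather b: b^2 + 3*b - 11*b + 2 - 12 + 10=b^2 - 8*b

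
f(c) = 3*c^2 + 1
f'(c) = 6*c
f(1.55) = 8.21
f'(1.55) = 9.30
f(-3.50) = 37.75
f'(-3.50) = -21.00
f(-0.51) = 1.78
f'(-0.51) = -3.06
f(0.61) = 2.12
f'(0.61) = 3.66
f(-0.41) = 1.50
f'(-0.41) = -2.46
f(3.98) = 48.52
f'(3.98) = 23.88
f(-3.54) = 38.59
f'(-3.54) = -21.24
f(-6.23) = 117.44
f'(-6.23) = -37.38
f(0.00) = 1.00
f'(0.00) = 0.00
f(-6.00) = 109.00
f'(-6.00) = -36.00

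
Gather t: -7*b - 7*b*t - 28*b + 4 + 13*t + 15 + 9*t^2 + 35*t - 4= -35*b + 9*t^2 + t*(48 - 7*b) + 15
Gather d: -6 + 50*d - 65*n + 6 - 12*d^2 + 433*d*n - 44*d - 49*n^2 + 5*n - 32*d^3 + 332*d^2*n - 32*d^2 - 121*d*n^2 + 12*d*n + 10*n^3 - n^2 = -32*d^3 + d^2*(332*n - 44) + d*(-121*n^2 + 445*n + 6) + 10*n^3 - 50*n^2 - 60*n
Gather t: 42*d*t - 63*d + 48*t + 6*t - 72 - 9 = -63*d + t*(42*d + 54) - 81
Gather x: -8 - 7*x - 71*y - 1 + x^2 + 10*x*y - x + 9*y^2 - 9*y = x^2 + x*(10*y - 8) + 9*y^2 - 80*y - 9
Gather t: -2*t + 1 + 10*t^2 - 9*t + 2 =10*t^2 - 11*t + 3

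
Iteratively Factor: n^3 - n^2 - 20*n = (n + 4)*(n^2 - 5*n) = n*(n + 4)*(n - 5)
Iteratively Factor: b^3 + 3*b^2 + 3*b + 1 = (b + 1)*(b^2 + 2*b + 1) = (b + 1)^2*(b + 1)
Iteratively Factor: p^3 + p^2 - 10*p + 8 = (p - 2)*(p^2 + 3*p - 4) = (p - 2)*(p - 1)*(p + 4)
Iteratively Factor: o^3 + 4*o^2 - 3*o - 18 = (o + 3)*(o^2 + o - 6) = (o - 2)*(o + 3)*(o + 3)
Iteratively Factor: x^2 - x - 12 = (x - 4)*(x + 3)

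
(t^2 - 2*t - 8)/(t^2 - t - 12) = (t + 2)/(t + 3)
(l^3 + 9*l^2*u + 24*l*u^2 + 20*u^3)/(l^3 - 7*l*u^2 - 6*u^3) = (-l^2 - 7*l*u - 10*u^2)/(-l^2 + 2*l*u + 3*u^2)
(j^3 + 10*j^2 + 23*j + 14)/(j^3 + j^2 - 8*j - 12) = (j^2 + 8*j + 7)/(j^2 - j - 6)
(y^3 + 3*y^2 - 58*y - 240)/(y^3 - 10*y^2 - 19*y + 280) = (y + 6)/(y - 7)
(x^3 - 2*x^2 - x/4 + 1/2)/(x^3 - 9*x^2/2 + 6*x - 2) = (x + 1/2)/(x - 2)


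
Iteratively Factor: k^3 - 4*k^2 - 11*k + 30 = (k - 5)*(k^2 + k - 6) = (k - 5)*(k - 2)*(k + 3)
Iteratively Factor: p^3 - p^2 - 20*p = (p + 4)*(p^2 - 5*p) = p*(p + 4)*(p - 5)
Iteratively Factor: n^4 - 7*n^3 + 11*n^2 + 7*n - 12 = (n - 3)*(n^3 - 4*n^2 - n + 4) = (n - 4)*(n - 3)*(n^2 - 1) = (n - 4)*(n - 3)*(n - 1)*(n + 1)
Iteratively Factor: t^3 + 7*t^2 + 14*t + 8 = (t + 1)*(t^2 + 6*t + 8) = (t + 1)*(t + 2)*(t + 4)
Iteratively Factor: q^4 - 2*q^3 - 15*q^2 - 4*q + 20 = (q - 5)*(q^3 + 3*q^2 - 4) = (q - 5)*(q + 2)*(q^2 + q - 2) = (q - 5)*(q + 2)^2*(q - 1)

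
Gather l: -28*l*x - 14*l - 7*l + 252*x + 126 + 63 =l*(-28*x - 21) + 252*x + 189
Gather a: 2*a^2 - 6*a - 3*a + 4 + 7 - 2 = 2*a^2 - 9*a + 9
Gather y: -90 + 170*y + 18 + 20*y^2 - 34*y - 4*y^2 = 16*y^2 + 136*y - 72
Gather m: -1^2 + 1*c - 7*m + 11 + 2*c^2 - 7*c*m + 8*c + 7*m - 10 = 2*c^2 - 7*c*m + 9*c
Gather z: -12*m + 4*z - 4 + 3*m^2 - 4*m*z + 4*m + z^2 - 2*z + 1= 3*m^2 - 8*m + z^2 + z*(2 - 4*m) - 3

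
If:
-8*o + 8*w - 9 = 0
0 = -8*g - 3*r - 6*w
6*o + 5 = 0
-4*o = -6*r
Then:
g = -1/96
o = -5/6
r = -5/9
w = 7/24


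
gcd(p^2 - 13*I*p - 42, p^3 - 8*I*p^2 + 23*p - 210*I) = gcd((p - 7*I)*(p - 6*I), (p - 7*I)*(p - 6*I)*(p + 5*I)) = p^2 - 13*I*p - 42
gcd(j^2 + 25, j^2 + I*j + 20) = j + 5*I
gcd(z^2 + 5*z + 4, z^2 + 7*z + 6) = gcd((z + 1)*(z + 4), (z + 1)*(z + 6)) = z + 1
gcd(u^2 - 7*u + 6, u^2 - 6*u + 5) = u - 1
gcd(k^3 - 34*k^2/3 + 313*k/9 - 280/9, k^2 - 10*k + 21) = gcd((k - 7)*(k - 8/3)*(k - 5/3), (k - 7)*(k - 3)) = k - 7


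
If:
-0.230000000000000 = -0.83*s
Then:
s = 0.28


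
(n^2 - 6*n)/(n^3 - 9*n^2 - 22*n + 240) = n/(n^2 - 3*n - 40)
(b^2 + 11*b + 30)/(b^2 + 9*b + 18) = (b + 5)/(b + 3)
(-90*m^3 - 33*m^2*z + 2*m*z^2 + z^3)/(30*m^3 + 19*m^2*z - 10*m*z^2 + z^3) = (15*m^2 + 8*m*z + z^2)/(-5*m^2 - 4*m*z + z^2)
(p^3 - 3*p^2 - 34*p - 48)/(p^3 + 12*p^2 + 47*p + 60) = (p^2 - 6*p - 16)/(p^2 + 9*p + 20)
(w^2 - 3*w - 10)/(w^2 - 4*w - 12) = (w - 5)/(w - 6)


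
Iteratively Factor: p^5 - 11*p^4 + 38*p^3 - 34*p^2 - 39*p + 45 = (p + 1)*(p^4 - 12*p^3 + 50*p^2 - 84*p + 45) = (p - 5)*(p + 1)*(p^3 - 7*p^2 + 15*p - 9) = (p - 5)*(p - 1)*(p + 1)*(p^2 - 6*p + 9) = (p - 5)*(p - 3)*(p - 1)*(p + 1)*(p - 3)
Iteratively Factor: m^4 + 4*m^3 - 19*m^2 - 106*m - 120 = (m + 3)*(m^3 + m^2 - 22*m - 40) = (m - 5)*(m + 3)*(m^2 + 6*m + 8) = (m - 5)*(m + 3)*(m + 4)*(m + 2)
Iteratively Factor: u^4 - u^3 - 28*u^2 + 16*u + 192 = (u - 4)*(u^3 + 3*u^2 - 16*u - 48) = (u - 4)^2*(u^2 + 7*u + 12) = (u - 4)^2*(u + 3)*(u + 4)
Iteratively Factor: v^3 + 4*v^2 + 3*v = (v + 1)*(v^2 + 3*v) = (v + 1)*(v + 3)*(v)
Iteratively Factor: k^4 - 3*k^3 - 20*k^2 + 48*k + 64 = (k - 4)*(k^3 + k^2 - 16*k - 16) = (k - 4)^2*(k^2 + 5*k + 4) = (k - 4)^2*(k + 1)*(k + 4)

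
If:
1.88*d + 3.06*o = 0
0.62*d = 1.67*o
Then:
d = 0.00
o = 0.00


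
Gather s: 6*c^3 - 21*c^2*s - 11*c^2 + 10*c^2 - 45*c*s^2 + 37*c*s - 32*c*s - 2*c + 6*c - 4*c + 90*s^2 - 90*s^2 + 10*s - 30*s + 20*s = 6*c^3 - c^2 - 45*c*s^2 + s*(-21*c^2 + 5*c)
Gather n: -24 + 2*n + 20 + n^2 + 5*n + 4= n^2 + 7*n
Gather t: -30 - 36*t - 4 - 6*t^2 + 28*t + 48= -6*t^2 - 8*t + 14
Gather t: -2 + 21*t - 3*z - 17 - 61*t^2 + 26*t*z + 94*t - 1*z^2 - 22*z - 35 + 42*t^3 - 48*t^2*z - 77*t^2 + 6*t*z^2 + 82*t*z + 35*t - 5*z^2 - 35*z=42*t^3 + t^2*(-48*z - 138) + t*(6*z^2 + 108*z + 150) - 6*z^2 - 60*z - 54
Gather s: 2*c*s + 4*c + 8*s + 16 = 4*c + s*(2*c + 8) + 16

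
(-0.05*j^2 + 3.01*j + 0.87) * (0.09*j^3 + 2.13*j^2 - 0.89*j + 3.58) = -0.0045*j^5 + 0.1644*j^4 + 6.5341*j^3 - 1.0048*j^2 + 10.0015*j + 3.1146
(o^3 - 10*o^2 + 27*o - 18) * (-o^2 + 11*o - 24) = -o^5 + 21*o^4 - 161*o^3 + 555*o^2 - 846*o + 432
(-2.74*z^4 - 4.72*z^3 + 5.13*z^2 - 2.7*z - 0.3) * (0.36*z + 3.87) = -0.9864*z^5 - 12.303*z^4 - 16.4196*z^3 + 18.8811*z^2 - 10.557*z - 1.161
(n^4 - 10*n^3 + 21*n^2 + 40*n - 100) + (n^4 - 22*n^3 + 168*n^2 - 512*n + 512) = 2*n^4 - 32*n^3 + 189*n^2 - 472*n + 412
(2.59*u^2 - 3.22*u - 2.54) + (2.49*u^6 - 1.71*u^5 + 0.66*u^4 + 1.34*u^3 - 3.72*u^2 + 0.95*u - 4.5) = 2.49*u^6 - 1.71*u^5 + 0.66*u^4 + 1.34*u^3 - 1.13*u^2 - 2.27*u - 7.04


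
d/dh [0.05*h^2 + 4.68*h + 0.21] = 0.1*h + 4.68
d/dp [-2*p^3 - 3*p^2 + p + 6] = -6*p^2 - 6*p + 1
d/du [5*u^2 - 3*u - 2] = 10*u - 3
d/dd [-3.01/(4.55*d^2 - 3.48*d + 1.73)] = (27.391*d - 10.4748)/(4.55*d^2 - 3.48*d + 1.73)^2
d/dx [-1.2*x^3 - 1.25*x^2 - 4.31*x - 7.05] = -3.6*x^2 - 2.5*x - 4.31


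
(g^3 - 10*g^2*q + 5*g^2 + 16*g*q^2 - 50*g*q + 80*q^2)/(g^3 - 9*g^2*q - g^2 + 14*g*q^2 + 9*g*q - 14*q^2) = (-g^2 + 8*g*q - 5*g + 40*q)/(-g^2 + 7*g*q + g - 7*q)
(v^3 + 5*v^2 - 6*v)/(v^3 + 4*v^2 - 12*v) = (v - 1)/(v - 2)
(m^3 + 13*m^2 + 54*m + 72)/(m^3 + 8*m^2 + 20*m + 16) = (m^2 + 9*m + 18)/(m^2 + 4*m + 4)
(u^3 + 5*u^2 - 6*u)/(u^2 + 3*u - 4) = u*(u + 6)/(u + 4)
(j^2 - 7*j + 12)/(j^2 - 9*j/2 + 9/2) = 2*(j - 4)/(2*j - 3)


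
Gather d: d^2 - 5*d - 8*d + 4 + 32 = d^2 - 13*d + 36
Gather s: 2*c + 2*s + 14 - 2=2*c + 2*s + 12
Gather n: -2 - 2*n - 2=-2*n - 4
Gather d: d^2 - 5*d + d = d^2 - 4*d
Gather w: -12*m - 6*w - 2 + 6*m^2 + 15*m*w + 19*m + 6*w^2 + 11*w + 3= 6*m^2 + 7*m + 6*w^2 + w*(15*m + 5) + 1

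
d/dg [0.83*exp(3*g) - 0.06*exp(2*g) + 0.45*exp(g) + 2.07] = (2.49*exp(2*g) - 0.12*exp(g) + 0.45)*exp(g)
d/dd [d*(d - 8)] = 2*d - 8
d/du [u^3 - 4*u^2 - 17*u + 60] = 3*u^2 - 8*u - 17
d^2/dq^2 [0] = 0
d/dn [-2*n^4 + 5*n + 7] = 5 - 8*n^3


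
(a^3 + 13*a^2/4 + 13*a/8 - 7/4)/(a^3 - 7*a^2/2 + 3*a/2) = (4*a^2 + 15*a + 14)/(4*a*(a - 3))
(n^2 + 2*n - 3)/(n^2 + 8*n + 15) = (n - 1)/(n + 5)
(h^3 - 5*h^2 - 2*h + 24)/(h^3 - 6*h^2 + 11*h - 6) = (h^2 - 2*h - 8)/(h^2 - 3*h + 2)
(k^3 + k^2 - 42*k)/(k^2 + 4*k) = (k^2 + k - 42)/(k + 4)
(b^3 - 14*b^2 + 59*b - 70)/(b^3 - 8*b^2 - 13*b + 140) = (b - 2)/(b + 4)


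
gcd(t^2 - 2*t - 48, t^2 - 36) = t + 6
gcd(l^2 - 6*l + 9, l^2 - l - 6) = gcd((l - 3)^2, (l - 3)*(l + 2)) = l - 3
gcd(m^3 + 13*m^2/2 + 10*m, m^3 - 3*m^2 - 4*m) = m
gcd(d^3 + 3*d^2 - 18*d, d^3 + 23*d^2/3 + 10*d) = d^2 + 6*d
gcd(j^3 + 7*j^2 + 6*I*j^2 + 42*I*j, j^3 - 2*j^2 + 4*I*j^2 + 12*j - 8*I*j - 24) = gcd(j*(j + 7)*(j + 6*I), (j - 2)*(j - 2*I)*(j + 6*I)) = j + 6*I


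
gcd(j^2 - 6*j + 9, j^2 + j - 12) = j - 3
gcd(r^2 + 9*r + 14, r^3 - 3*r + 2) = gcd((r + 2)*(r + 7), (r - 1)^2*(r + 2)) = r + 2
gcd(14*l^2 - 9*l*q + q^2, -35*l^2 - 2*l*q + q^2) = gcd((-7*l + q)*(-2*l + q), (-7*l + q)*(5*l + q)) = -7*l + q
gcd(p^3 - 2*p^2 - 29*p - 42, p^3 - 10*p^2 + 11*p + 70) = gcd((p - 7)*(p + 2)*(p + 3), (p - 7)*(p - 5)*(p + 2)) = p^2 - 5*p - 14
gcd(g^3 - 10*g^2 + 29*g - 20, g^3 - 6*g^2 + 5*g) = g^2 - 6*g + 5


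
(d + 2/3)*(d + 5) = d^2 + 17*d/3 + 10/3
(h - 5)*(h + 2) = h^2 - 3*h - 10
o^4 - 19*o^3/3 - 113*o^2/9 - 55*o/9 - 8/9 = (o - 8)*(o + 1/3)^2*(o + 1)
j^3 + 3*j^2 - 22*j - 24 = (j - 4)*(j + 1)*(j + 6)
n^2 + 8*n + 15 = (n + 3)*(n + 5)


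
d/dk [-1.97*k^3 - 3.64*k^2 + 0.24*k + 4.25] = -5.91*k^2 - 7.28*k + 0.24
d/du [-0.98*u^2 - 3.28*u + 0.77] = -1.96*u - 3.28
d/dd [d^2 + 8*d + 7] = 2*d + 8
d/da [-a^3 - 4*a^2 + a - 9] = -3*a^2 - 8*a + 1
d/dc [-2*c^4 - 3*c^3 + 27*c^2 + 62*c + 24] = -8*c^3 - 9*c^2 + 54*c + 62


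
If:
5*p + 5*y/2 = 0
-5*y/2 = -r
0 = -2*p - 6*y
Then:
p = 0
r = 0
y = 0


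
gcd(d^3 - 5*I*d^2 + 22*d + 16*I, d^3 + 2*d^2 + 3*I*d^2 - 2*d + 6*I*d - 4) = d^2 + 3*I*d - 2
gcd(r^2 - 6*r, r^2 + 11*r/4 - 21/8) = 1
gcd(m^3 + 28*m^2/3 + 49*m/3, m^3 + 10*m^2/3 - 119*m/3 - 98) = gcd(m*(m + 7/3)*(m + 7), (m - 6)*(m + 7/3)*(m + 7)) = m^2 + 28*m/3 + 49/3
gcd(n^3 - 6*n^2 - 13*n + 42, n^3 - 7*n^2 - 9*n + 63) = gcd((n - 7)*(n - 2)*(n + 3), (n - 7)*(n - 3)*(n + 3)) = n^2 - 4*n - 21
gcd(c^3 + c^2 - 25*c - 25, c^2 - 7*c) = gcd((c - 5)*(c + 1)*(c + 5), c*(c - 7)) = 1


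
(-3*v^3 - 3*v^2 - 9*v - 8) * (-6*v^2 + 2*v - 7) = 18*v^5 + 12*v^4 + 69*v^3 + 51*v^2 + 47*v + 56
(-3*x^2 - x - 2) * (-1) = 3*x^2 + x + 2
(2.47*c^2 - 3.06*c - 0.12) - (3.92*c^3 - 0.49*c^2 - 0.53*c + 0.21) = -3.92*c^3 + 2.96*c^2 - 2.53*c - 0.33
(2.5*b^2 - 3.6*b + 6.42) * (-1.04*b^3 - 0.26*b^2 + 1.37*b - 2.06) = -2.6*b^5 + 3.094*b^4 - 2.3158*b^3 - 11.7512*b^2 + 16.2114*b - 13.2252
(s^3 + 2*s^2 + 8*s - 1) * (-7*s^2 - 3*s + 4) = -7*s^5 - 17*s^4 - 58*s^3 - 9*s^2 + 35*s - 4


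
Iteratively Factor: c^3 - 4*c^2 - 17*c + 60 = (c - 5)*(c^2 + c - 12) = (c - 5)*(c - 3)*(c + 4)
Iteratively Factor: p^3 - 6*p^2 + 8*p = (p - 2)*(p^2 - 4*p) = (p - 4)*(p - 2)*(p)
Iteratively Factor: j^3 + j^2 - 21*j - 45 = (j + 3)*(j^2 - 2*j - 15) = (j + 3)^2*(j - 5)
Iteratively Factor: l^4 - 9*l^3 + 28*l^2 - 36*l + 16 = (l - 2)*(l^3 - 7*l^2 + 14*l - 8) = (l - 4)*(l - 2)*(l^2 - 3*l + 2) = (l - 4)*(l - 2)*(l - 1)*(l - 2)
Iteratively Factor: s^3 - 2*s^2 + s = (s - 1)*(s^2 - s) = (s - 1)^2*(s)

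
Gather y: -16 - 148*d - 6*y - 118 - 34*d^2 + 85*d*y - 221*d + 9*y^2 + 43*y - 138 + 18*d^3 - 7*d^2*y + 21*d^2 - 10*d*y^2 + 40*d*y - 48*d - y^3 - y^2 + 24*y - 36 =18*d^3 - 13*d^2 - 417*d - y^3 + y^2*(8 - 10*d) + y*(-7*d^2 + 125*d + 61) - 308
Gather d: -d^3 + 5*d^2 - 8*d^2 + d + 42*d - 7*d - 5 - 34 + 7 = -d^3 - 3*d^2 + 36*d - 32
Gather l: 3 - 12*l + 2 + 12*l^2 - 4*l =12*l^2 - 16*l + 5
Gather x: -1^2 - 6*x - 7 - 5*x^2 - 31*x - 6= -5*x^2 - 37*x - 14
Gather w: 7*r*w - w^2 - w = -w^2 + w*(7*r - 1)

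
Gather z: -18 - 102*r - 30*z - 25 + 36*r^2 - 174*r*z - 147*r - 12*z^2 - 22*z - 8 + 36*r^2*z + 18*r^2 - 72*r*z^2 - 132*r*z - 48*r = 54*r^2 - 297*r + z^2*(-72*r - 12) + z*(36*r^2 - 306*r - 52) - 51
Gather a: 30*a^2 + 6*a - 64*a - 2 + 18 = 30*a^2 - 58*a + 16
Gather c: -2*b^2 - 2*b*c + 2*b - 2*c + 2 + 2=-2*b^2 + 2*b + c*(-2*b - 2) + 4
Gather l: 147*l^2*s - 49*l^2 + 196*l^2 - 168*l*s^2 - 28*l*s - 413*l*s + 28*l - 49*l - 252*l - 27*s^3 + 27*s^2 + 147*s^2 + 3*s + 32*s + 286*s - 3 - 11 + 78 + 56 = l^2*(147*s + 147) + l*(-168*s^2 - 441*s - 273) - 27*s^3 + 174*s^2 + 321*s + 120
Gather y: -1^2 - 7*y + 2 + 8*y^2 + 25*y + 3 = 8*y^2 + 18*y + 4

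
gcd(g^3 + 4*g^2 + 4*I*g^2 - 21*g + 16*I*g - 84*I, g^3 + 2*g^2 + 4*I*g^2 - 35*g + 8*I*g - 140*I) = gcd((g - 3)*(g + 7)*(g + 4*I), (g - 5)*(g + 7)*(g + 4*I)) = g^2 + g*(7 + 4*I) + 28*I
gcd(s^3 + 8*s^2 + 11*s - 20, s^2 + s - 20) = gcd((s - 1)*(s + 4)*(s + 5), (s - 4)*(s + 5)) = s + 5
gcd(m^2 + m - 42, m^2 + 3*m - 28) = m + 7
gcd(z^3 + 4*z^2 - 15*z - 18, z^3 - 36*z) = z + 6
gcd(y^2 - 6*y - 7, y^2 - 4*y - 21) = y - 7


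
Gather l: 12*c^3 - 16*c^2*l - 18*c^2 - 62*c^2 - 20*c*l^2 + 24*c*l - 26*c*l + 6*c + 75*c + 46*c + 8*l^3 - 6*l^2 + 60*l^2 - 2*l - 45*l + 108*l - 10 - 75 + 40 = 12*c^3 - 80*c^2 + 127*c + 8*l^3 + l^2*(54 - 20*c) + l*(-16*c^2 - 2*c + 61) - 45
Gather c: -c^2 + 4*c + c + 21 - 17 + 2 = -c^2 + 5*c + 6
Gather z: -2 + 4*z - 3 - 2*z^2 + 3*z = -2*z^2 + 7*z - 5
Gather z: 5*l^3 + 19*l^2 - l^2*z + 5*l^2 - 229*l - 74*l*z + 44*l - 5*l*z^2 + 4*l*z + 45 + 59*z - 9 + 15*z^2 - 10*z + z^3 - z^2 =5*l^3 + 24*l^2 - 185*l + z^3 + z^2*(14 - 5*l) + z*(-l^2 - 70*l + 49) + 36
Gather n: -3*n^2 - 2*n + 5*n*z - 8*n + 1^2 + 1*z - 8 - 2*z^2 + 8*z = -3*n^2 + n*(5*z - 10) - 2*z^2 + 9*z - 7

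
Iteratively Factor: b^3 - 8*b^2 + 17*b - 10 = (b - 5)*(b^2 - 3*b + 2) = (b - 5)*(b - 2)*(b - 1)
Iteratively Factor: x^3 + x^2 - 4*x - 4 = (x + 2)*(x^2 - x - 2) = (x + 1)*(x + 2)*(x - 2)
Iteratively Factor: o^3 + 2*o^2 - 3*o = (o)*(o^2 + 2*o - 3) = o*(o + 3)*(o - 1)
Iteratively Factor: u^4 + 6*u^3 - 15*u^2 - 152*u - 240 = (u + 3)*(u^3 + 3*u^2 - 24*u - 80) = (u + 3)*(u + 4)*(u^2 - u - 20) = (u + 3)*(u + 4)^2*(u - 5)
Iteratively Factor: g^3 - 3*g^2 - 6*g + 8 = (g + 2)*(g^2 - 5*g + 4) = (g - 4)*(g + 2)*(g - 1)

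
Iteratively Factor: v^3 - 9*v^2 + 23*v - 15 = (v - 1)*(v^2 - 8*v + 15) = (v - 3)*(v - 1)*(v - 5)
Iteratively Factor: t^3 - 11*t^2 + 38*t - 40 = (t - 2)*(t^2 - 9*t + 20) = (t - 5)*(t - 2)*(t - 4)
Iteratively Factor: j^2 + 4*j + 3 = (j + 1)*(j + 3)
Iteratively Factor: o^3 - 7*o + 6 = (o - 1)*(o^2 + o - 6) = (o - 2)*(o - 1)*(o + 3)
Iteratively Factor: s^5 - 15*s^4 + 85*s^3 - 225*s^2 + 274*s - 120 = (s - 5)*(s^4 - 10*s^3 + 35*s^2 - 50*s + 24) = (s - 5)*(s - 1)*(s^3 - 9*s^2 + 26*s - 24) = (s - 5)*(s - 2)*(s - 1)*(s^2 - 7*s + 12) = (s - 5)*(s - 4)*(s - 2)*(s - 1)*(s - 3)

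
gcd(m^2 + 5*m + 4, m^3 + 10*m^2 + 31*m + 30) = 1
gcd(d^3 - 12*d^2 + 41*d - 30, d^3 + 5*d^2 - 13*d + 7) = d - 1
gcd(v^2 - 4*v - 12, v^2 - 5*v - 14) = v + 2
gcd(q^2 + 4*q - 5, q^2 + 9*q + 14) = 1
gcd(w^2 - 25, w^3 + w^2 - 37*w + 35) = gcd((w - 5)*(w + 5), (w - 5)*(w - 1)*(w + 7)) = w - 5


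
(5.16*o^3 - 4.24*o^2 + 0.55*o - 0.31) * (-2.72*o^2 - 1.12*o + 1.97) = -14.0352*o^5 + 5.7536*o^4 + 13.418*o^3 - 8.1256*o^2 + 1.4307*o - 0.6107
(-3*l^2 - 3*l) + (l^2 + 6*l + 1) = -2*l^2 + 3*l + 1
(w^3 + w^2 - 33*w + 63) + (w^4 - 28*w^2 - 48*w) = w^4 + w^3 - 27*w^2 - 81*w + 63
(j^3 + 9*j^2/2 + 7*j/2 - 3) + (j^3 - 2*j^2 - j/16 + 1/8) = 2*j^3 + 5*j^2/2 + 55*j/16 - 23/8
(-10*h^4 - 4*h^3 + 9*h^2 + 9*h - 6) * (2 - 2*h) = 20*h^5 - 12*h^4 - 26*h^3 + 30*h - 12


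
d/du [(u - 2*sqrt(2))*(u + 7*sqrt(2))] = 2*u + 5*sqrt(2)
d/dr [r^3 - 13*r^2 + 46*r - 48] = 3*r^2 - 26*r + 46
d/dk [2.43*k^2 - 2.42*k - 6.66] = 4.86*k - 2.42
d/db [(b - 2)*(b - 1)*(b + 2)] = 3*b^2 - 2*b - 4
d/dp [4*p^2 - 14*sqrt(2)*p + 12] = 8*p - 14*sqrt(2)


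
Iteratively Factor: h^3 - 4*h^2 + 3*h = (h)*(h^2 - 4*h + 3) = h*(h - 3)*(h - 1)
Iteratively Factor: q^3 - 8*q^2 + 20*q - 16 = (q - 4)*(q^2 - 4*q + 4) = (q - 4)*(q - 2)*(q - 2)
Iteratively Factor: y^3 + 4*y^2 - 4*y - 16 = (y - 2)*(y^2 + 6*y + 8) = (y - 2)*(y + 4)*(y + 2)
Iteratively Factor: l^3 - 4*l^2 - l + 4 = (l - 4)*(l^2 - 1) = (l - 4)*(l + 1)*(l - 1)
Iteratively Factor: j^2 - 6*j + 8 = (j - 2)*(j - 4)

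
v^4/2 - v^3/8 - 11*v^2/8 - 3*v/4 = v*(v/2 + 1/2)*(v - 2)*(v + 3/4)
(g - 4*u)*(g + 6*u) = g^2 + 2*g*u - 24*u^2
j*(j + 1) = j^2 + j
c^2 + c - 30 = (c - 5)*(c + 6)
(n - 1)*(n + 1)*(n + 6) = n^3 + 6*n^2 - n - 6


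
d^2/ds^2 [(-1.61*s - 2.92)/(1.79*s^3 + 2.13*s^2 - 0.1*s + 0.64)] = (-30.951606*s^5 - 149.102346*s^4 - 193.314542*s^3 - 54.217416*s^2 + 36.971184*s + 7.696608)/(5.735339*s^9 + 20.474199*s^8 + 23.401923*s^7 + 13.527849*s^6 + 13.333398*s^5 + 8.087388*s^4 + 1.380632*s^3 + 2.636544*s^2 - 0.12288*s + 0.262144)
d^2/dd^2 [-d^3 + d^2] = 2 - 6*d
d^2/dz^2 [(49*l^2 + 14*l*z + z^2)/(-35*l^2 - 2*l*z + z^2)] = 8*l*(539*l^3 + 294*l^2*z + 63*l*z^2 + 4*z^3)/(-42875*l^6 - 7350*l^5*z + 3255*l^4*z^2 + 412*l^3*z^3 - 93*l^2*z^4 - 6*l*z^5 + z^6)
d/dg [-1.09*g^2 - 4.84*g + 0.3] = -2.18*g - 4.84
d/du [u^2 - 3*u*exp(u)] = -3*u*exp(u) + 2*u - 3*exp(u)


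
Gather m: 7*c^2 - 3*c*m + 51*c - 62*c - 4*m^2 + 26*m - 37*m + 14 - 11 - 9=7*c^2 - 11*c - 4*m^2 + m*(-3*c - 11) - 6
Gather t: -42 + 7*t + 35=7*t - 7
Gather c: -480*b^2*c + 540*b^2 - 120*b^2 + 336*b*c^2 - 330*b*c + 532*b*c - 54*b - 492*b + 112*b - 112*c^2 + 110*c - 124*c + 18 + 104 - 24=420*b^2 - 434*b + c^2*(336*b - 112) + c*(-480*b^2 + 202*b - 14) + 98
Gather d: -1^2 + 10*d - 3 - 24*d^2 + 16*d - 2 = -24*d^2 + 26*d - 6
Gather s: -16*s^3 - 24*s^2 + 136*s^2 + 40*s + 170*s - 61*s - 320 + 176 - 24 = -16*s^3 + 112*s^2 + 149*s - 168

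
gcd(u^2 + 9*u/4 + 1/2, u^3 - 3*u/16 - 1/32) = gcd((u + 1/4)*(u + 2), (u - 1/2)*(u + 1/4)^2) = u + 1/4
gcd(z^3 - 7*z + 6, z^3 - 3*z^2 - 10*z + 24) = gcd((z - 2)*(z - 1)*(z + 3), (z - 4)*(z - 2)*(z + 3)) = z^2 + z - 6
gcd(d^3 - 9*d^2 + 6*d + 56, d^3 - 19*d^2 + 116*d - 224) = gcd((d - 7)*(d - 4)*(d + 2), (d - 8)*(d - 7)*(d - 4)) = d^2 - 11*d + 28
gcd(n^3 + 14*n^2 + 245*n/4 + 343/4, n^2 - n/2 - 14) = n + 7/2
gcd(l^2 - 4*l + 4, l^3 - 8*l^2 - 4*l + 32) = l - 2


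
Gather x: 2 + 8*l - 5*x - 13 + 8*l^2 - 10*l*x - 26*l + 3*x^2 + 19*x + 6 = 8*l^2 - 18*l + 3*x^2 + x*(14 - 10*l) - 5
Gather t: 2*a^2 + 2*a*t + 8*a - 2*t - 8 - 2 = 2*a^2 + 8*a + t*(2*a - 2) - 10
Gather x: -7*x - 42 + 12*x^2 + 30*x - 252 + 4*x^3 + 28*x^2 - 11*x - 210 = 4*x^3 + 40*x^2 + 12*x - 504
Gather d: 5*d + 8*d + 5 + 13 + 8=13*d + 26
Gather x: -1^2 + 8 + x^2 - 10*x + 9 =x^2 - 10*x + 16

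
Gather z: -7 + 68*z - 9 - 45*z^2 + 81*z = -45*z^2 + 149*z - 16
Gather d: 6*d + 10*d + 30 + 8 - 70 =16*d - 32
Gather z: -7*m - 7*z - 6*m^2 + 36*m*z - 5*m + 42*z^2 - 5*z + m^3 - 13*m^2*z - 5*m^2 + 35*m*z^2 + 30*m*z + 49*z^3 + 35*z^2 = m^3 - 11*m^2 - 12*m + 49*z^3 + z^2*(35*m + 77) + z*(-13*m^2 + 66*m - 12)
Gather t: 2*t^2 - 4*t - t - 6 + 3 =2*t^2 - 5*t - 3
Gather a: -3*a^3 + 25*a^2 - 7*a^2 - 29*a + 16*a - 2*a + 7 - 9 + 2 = -3*a^3 + 18*a^2 - 15*a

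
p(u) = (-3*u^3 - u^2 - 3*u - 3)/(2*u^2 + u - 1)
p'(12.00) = -1.48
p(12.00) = -17.95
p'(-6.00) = -1.43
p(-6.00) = 9.65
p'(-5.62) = -1.42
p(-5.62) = 9.10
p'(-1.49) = 1.71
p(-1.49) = 4.70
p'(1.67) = -0.16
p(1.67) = -3.96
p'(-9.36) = -1.47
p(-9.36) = 14.54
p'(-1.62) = 0.61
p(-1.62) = 4.56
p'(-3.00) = -1.19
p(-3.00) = 5.57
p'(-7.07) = -1.45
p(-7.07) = 11.19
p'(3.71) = -1.30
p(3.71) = -5.99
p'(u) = (-4*u - 1)*(-3*u^3 - u^2 - 3*u - 3)/(2*u^2 + u - 1)^2 + (-9*u^2 - 2*u - 3)/(2*u^2 + u - 1)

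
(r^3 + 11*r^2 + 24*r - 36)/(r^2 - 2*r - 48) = (r^2 + 5*r - 6)/(r - 8)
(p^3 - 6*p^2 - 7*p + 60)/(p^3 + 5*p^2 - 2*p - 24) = (p^2 - 9*p + 20)/(p^2 + 2*p - 8)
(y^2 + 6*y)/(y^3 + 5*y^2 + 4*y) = (y + 6)/(y^2 + 5*y + 4)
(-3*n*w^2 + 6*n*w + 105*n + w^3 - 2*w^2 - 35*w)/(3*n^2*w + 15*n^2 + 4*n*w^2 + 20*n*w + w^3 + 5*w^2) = (-3*n*w + 21*n + w^2 - 7*w)/(3*n^2 + 4*n*w + w^2)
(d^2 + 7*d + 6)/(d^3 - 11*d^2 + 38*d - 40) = (d^2 + 7*d + 6)/(d^3 - 11*d^2 + 38*d - 40)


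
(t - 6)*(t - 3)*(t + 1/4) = t^3 - 35*t^2/4 + 63*t/4 + 9/2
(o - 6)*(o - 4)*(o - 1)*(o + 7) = o^4 - 4*o^3 - 43*o^2 + 214*o - 168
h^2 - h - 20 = (h - 5)*(h + 4)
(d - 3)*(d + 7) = d^2 + 4*d - 21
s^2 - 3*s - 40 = (s - 8)*(s + 5)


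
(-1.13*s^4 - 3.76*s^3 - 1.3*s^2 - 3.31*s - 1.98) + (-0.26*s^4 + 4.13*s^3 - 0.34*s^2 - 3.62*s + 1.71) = -1.39*s^4 + 0.37*s^3 - 1.64*s^2 - 6.93*s - 0.27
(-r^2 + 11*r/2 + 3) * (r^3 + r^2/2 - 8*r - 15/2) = -r^5 + 5*r^4 + 55*r^3/4 - 35*r^2 - 261*r/4 - 45/2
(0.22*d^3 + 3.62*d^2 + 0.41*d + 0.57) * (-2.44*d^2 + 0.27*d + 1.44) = -0.5368*d^5 - 8.7734*d^4 + 0.2938*d^3 + 3.9327*d^2 + 0.7443*d + 0.8208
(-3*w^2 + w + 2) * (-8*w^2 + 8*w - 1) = 24*w^4 - 32*w^3 - 5*w^2 + 15*w - 2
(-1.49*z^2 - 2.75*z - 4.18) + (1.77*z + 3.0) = -1.49*z^2 - 0.98*z - 1.18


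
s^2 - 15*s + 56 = (s - 8)*(s - 7)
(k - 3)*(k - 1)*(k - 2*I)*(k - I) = k^4 - 4*k^3 - 3*I*k^3 + k^2 + 12*I*k^2 + 8*k - 9*I*k - 6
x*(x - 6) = x^2 - 6*x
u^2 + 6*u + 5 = (u + 1)*(u + 5)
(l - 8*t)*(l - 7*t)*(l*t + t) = l^3*t - 15*l^2*t^2 + l^2*t + 56*l*t^3 - 15*l*t^2 + 56*t^3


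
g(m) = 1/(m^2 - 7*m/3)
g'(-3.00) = 0.03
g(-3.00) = 0.06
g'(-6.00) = 0.01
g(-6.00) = 0.02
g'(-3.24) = 0.03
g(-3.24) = 0.06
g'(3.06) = -0.77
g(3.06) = 0.45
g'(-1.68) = 0.13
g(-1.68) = 0.15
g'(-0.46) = 1.97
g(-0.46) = 0.78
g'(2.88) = -1.38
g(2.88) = 0.64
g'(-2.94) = 0.03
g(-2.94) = 0.06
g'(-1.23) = 0.25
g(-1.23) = 0.23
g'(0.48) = 1.74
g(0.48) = -1.12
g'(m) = (7/3 - 2*m)/(m^2 - 7*m/3)^2 = 3*(7 - 6*m)/(m^2*(3*m - 7)^2)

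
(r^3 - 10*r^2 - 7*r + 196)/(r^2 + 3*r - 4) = (r^2 - 14*r + 49)/(r - 1)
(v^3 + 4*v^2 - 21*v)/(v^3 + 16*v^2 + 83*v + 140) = v*(v - 3)/(v^2 + 9*v + 20)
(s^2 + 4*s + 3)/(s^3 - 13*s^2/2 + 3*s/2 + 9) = 2*(s + 3)/(2*s^2 - 15*s + 18)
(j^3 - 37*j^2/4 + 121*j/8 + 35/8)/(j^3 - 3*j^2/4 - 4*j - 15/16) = 2*(j - 7)/(2*j + 3)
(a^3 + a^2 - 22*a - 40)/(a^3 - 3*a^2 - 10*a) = (a + 4)/a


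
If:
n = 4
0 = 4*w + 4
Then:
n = 4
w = -1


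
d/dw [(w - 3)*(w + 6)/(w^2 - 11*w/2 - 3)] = 2*(-17*w^2 + 60*w - 216)/(4*w^4 - 44*w^3 + 97*w^2 + 132*w + 36)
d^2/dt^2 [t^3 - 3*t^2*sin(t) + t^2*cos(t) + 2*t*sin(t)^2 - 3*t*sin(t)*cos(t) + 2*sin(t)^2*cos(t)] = 3*t^2*sin(t) - t^2*cos(t) - 4*t*sin(t) + 6*t*sin(2*t) - 12*t*cos(t) + 4*t*cos(2*t) + 6*t + 4*sin(2*t) - 9*cos(t)/2 - 6*cos(2*t) + 9*cos(3*t)/2 + 6*sqrt(2)*cos(t + pi/4)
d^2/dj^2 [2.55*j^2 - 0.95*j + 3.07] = 5.10000000000000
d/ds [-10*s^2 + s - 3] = 1 - 20*s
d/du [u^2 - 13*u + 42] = 2*u - 13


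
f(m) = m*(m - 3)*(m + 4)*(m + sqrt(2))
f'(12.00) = 7683.91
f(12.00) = 23179.76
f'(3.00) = 92.70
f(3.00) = 0.00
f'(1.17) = -25.42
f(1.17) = -28.61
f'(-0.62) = -2.01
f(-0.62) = 6.02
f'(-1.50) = 17.58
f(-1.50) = -1.45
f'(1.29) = -23.64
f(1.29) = -31.56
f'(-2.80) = 11.28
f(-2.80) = -27.01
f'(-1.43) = 16.42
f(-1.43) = -0.26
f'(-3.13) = -2.41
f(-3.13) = -28.64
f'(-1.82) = 21.44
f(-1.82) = -7.76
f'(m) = m*(m - 3)*(m + 4) + m*(m - 3)*(m + sqrt(2)) + m*(m + 4)*(m + sqrt(2)) + (m - 3)*(m + 4)*(m + sqrt(2))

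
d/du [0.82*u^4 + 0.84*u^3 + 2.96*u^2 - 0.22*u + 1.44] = 3.28*u^3 + 2.52*u^2 + 5.92*u - 0.22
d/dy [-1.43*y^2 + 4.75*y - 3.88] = 4.75 - 2.86*y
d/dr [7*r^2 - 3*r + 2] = 14*r - 3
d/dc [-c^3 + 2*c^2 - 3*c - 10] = -3*c^2 + 4*c - 3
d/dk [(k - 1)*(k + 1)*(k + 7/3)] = 3*k^2 + 14*k/3 - 1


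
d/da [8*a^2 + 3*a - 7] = 16*a + 3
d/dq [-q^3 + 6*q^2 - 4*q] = -3*q^2 + 12*q - 4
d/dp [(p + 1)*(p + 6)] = 2*p + 7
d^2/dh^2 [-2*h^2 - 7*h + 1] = -4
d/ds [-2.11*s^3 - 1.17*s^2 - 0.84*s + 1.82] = -6.33*s^2 - 2.34*s - 0.84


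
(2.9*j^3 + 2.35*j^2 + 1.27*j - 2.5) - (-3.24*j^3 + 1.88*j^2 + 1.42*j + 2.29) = 6.14*j^3 + 0.47*j^2 - 0.15*j - 4.79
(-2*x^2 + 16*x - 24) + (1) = -2*x^2 + 16*x - 23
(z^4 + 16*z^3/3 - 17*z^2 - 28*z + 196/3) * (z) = z^5 + 16*z^4/3 - 17*z^3 - 28*z^2 + 196*z/3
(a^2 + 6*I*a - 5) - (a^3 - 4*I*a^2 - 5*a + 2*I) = -a^3 + a^2 + 4*I*a^2 + 5*a + 6*I*a - 5 - 2*I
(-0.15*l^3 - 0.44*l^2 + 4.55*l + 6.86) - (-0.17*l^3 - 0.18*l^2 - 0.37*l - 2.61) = 0.02*l^3 - 0.26*l^2 + 4.92*l + 9.47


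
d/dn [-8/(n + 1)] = 8/(n + 1)^2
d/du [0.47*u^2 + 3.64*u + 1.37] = 0.94*u + 3.64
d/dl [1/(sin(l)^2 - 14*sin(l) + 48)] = 2*(7 - sin(l))*cos(l)/(sin(l)^2 - 14*sin(l) + 48)^2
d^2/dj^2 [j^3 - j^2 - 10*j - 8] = 6*j - 2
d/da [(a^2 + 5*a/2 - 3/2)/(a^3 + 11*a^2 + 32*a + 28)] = (-a^3 - 3*a^2 + 15*a + 59)/(a^5 + 20*a^4 + 145*a^3 + 470*a^2 + 700*a + 392)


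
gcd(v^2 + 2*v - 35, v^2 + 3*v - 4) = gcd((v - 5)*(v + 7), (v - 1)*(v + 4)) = 1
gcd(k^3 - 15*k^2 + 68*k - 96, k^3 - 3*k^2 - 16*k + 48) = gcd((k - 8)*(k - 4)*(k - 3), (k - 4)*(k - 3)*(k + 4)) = k^2 - 7*k + 12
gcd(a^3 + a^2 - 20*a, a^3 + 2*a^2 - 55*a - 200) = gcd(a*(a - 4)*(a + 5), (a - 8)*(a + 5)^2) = a + 5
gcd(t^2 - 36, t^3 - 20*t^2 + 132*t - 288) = t - 6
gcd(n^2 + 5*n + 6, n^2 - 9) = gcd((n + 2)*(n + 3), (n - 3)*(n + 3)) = n + 3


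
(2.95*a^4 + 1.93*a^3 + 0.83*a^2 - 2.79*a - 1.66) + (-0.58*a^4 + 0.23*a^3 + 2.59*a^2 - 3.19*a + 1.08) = 2.37*a^4 + 2.16*a^3 + 3.42*a^2 - 5.98*a - 0.58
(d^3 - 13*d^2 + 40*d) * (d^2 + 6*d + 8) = d^5 - 7*d^4 - 30*d^3 + 136*d^2 + 320*d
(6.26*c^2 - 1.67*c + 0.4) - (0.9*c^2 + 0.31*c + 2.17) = 5.36*c^2 - 1.98*c - 1.77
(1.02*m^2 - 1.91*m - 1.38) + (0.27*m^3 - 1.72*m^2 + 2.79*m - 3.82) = 0.27*m^3 - 0.7*m^2 + 0.88*m - 5.2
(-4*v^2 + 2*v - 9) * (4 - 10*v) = 40*v^3 - 36*v^2 + 98*v - 36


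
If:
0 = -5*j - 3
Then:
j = -3/5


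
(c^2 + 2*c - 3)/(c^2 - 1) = (c + 3)/(c + 1)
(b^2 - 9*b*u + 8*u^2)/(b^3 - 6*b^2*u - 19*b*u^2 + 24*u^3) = 1/(b + 3*u)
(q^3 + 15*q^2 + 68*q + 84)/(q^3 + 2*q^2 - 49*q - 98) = (q + 6)/(q - 7)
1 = 1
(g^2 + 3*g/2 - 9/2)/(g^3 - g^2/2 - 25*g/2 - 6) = (2*g - 3)/(2*g^2 - 7*g - 4)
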